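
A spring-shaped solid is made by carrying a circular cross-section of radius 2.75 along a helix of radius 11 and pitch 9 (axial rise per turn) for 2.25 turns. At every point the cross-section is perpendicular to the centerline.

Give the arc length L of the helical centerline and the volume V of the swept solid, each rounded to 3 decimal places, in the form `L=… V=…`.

2πR = 2π·11 = 69.115038
per-turn = √(69.115038² + 9²) = √(4776.8885 + 81) = √4857.8885 = 69.698555
L = 2.25 × 69.698555 = 156.821748
V = π·2.75² × L = 23.758294 × 156.821748 = 3725.817267

L=156.822 V=3725.817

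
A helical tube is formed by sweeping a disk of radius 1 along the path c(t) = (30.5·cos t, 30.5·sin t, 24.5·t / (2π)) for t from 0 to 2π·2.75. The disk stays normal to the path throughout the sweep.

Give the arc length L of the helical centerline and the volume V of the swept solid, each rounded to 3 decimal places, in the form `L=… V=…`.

2πR = 2π·30.5 = 191.637152
per-turn = √(191.637152² + 24.5²) = √(36724.7980 + 600.25) = √37325.0480 = 193.196915
L = 2.75 × 193.196915 = 531.291516
V = π·1² × L = 3.141593 × 531.291516 = 1669.101525

L=531.292 V=1669.102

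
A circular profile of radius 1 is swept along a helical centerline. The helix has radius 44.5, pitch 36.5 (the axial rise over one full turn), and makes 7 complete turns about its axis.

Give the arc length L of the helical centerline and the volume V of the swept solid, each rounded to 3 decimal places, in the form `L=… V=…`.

2πR = 2π·44.5 = 279.601746
per-turn = √(279.601746² + 36.5²) = √(78177.1365 + 1332.25) = √79509.3865 = 281.974088
L = 7 × 281.974088 = 1973.818618
V = π·1² × L = 3.141593 × 1973.818618 = 6200.934070

L=1973.819 V=6200.934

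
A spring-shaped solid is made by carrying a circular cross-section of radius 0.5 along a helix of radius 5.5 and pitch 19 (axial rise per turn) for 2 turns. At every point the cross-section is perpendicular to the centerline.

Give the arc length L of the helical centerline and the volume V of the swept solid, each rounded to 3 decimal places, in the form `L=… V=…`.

L=78.873 V=61.946

2πR = 2π·5.5 = 34.557519
per-turn = √(34.557519² + 19²) = √(1194.2221 + 361) = √1555.2221 = 39.436305
L = 2 × 39.436305 = 78.872610
V = π·0.5² × L = 0.785398 × 78.872610 = 61.946403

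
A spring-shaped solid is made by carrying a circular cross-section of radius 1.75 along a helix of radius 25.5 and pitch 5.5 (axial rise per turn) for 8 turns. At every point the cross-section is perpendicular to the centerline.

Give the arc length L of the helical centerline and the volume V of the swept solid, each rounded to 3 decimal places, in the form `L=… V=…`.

2πR = 2π·25.5 = 160.221225
per-turn = √(160.221225² + 5.5²) = √(25670.8410 + 30.25) = √25701.0910 = 160.315598
L = 8 × 160.315598 = 1282.524786
V = π·1.75² × L = 9.621128 × 1282.524786 = 12339.334491

L=1282.525 V=12339.334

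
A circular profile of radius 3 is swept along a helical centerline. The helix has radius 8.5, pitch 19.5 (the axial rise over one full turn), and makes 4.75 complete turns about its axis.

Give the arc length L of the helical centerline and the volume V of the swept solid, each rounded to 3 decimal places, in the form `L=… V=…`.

L=270.064 V=7635.890

2πR = 2π·8.5 = 53.407075
per-turn = √(53.407075² + 19.5²) = √(2852.3157 + 380.25) = √3232.5657 = 56.855656
L = 4.75 × 56.855656 = 270.064368
V = π·3² × L = 28.274334 × 270.064368 = 7635.890116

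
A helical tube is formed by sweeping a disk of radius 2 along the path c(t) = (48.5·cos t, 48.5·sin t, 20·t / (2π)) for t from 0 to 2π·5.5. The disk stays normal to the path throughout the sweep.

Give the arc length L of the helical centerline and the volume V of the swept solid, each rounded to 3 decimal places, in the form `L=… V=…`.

L=1679.646 V=21107.048

2πR = 2π·48.5 = 304.734487
per-turn = √(304.734487² + 20²) = √(92863.1078 + 400) = √93263.1078 = 305.390091
L = 5.5 × 305.390091 = 1679.645502
V = π·2² × L = 12.566371 × 1679.645502 = 21107.047875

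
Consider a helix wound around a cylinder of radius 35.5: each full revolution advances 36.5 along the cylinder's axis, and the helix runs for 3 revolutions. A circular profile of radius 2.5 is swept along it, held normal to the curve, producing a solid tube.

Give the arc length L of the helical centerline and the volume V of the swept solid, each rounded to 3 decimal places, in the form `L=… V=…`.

L=678.059 V=13313.662

2πR = 2π·35.5 = 223.053078
per-turn = √(223.053078² + 36.5²) = √(49752.6758 + 1332.25) = √51084.9258 = 226.019746
L = 3 × 226.019746 = 678.059239
V = π·2.5² × L = 19.634954 × 678.059239 = 13313.662032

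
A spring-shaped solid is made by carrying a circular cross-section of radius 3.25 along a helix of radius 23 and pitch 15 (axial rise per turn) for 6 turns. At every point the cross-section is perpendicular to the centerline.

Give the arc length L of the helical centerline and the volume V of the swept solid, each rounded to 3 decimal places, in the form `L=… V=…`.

2πR = 2π·23 = 144.513262
per-turn = √(144.513262² + 15²) = √(20884.0829 + 225) = √21109.0829 = 145.289652
L = 6 × 145.289652 = 871.737911
V = π·3.25² × L = 33.183072 × 871.737911 = 28926.942206

L=871.738 V=28926.942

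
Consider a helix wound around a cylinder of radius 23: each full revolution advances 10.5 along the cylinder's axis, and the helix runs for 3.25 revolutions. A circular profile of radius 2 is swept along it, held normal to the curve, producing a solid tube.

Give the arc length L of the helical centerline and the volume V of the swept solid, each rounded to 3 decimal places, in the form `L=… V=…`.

L=470.906 V=5917.582

2πR = 2π·23 = 144.513262
per-turn = √(144.513262² + 10.5²) = √(20884.0829 + 110.25) = √20994.3329 = 144.894213
L = 3.25 × 144.894213 = 470.906192
V = π·2² × L = 12.566371 × 470.906192 = 5917.581730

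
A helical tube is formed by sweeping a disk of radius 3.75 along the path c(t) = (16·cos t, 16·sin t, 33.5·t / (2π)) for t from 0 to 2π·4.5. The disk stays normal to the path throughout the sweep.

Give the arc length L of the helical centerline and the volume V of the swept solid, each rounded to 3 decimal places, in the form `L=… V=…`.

L=476.846 V=21066.391

2πR = 2π·16 = 100.530965
per-turn = √(100.530965² + 33.5²) = √(10106.4749 + 1122.25) = √11228.7249 = 105.965678
L = 4.5 × 105.965678 = 476.845551
V = π·3.75² × L = 44.178647 × 476.845551 = 21066.391117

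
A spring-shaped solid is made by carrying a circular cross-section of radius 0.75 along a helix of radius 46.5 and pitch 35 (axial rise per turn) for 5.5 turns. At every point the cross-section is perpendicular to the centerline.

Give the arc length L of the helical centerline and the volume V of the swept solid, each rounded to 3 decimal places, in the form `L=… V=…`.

2πR = 2π·46.5 = 292.168117
per-turn = √(292.168117² + 35²) = √(85362.2085 + 1225) = √86587.2085 = 294.257045
L = 5.5 × 294.257045 = 1618.413747
V = π·0.75² × L = 1.767146 × 1618.413747 = 2859.973165

L=1618.414 V=2859.973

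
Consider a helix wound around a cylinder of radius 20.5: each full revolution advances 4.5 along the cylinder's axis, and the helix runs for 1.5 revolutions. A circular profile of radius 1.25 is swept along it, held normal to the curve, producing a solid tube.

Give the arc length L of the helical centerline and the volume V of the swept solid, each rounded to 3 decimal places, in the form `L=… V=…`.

2πR = 2π·20.5 = 128.805299
per-turn = √(128.805299² + 4.5²) = √(16590.8050 + 20.25) = √16611.0550 = 128.883882
L = 1.5 × 128.883882 = 193.325823
V = π·1.25² × L = 4.908739 × 193.325823 = 948.985913

L=193.326 V=948.986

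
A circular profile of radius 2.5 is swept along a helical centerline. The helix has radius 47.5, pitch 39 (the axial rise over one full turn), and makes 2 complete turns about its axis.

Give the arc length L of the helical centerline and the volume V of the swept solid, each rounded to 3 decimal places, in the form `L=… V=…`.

2πR = 2π·47.5 = 298.451302
per-turn = √(298.451302² + 39²) = √(89073.1797 + 1521) = √90594.1797 = 300.988670
L = 2 × 300.988670 = 601.977341
V = π·2.5² × L = 19.634954 × 601.977341 = 11819.797447

L=601.977 V=11819.797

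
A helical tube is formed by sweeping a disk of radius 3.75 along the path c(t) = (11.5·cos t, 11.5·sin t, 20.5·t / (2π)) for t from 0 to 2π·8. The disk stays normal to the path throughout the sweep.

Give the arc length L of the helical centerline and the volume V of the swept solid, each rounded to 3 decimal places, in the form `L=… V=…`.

L=600.867 V=26545.497

2πR = 2π·11.5 = 72.256631
per-turn = √(72.256631² + 20.5²) = √(5221.0207 + 420.25) = √5641.2707 = 75.108393
L = 8 × 75.108393 = 600.867146
V = π·3.75² × L = 44.178647 × 600.867146 = 26545.497332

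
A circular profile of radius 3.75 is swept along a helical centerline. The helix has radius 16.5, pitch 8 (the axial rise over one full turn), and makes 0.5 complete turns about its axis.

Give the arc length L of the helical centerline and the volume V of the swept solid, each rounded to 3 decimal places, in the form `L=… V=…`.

L=51.990 V=2296.865

2πR = 2π·16.5 = 103.672558
per-turn = √(103.672558² + 8²) = √(10747.9992 + 64) = √10811.9992 = 103.980764
L = 0.5 × 103.980764 = 51.990382
V = π·3.75² × L = 44.178647 × 51.990382 = 2296.864708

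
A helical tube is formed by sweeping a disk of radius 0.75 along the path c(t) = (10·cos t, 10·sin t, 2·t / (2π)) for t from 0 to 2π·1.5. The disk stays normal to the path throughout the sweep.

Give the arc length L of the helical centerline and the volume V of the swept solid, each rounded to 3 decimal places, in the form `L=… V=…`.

2πR = 2π·10 = 62.831853
per-turn = √(62.831853² + 2²) = √(3947.8418 + 4) = √3951.8418 = 62.863676
L = 1.5 × 62.863676 = 94.295514
V = π·0.75² × L = 1.767146 × 94.295514 = 166.633928

L=94.296 V=166.634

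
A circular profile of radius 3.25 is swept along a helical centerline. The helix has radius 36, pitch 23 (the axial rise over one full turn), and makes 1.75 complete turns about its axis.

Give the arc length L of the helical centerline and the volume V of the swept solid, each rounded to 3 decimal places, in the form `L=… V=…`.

L=397.882 V=13202.940

2πR = 2π·36 = 226.194671
per-turn = √(226.194671² + 23²) = √(51164.0292 + 529) = √51693.0292 = 227.361011
L = 1.75 × 227.361011 = 397.881769
V = π·3.25² × L = 33.183072 × 397.881769 = 13202.939543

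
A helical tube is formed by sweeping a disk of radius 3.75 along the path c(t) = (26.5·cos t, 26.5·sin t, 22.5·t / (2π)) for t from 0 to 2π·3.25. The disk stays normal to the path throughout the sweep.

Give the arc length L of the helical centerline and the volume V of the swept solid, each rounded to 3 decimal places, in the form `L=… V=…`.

2πR = 2π·26.5 = 166.504411
per-turn = √(166.504411² + 22.5²) = √(27723.7188 + 506.25) = √28229.9688 = 168.017763
L = 3.25 × 168.017763 = 546.057731
V = π·3.75² × L = 44.178647 × 546.057731 = 24124.091549

L=546.058 V=24124.092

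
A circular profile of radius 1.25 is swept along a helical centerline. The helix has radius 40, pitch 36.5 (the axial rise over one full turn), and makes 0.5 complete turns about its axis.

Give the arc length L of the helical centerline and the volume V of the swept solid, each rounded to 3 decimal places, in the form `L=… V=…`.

2πR = 2π·40 = 251.327412
per-turn = √(251.327412² + 36.5²) = √(63165.4682 + 1332.25) = √64497.7182 = 253.964010
L = 0.5 × 253.964010 = 126.982005
V = π·1.25² × L = 4.908739 × 126.982005 = 623.321458

L=126.982 V=623.321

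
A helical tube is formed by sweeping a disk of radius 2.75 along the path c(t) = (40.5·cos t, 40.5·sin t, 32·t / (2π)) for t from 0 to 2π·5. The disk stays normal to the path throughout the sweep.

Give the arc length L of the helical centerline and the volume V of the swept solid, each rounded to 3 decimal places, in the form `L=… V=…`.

2πR = 2π·40.5 = 254.469005
per-turn = √(254.469005² + 32²) = √(64754.4745 + 1024) = √65778.4745 = 256.473146
L = 5 × 256.473146 = 1282.365729
V = π·2.75² × L = 23.758294 × 1282.365729 = 30466.822563

L=1282.366 V=30466.823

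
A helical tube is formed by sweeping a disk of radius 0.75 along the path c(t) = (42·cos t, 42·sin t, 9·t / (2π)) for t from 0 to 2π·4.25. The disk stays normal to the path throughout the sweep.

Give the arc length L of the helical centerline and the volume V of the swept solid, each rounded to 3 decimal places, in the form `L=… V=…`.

L=1122.201 V=1983.092

2πR = 2π·42 = 263.893783
per-turn = √(263.893783² + 9²) = √(69639.9287 + 81) = √69720.9287 = 264.047209
L = 4.25 × 264.047209 = 1122.200639
V = π·0.75² × L = 1.767146 × 1122.200639 = 1983.092222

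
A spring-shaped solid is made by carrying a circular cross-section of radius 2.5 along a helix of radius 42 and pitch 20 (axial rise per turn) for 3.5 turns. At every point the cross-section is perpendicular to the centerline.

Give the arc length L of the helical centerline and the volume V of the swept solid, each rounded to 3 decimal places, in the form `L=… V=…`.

L=926.277 V=18187.407

2πR = 2π·42 = 263.893783
per-turn = √(263.893783² + 20²) = √(69639.9287 + 400) = √70039.9287 = 264.650578
L = 3.5 × 264.650578 = 926.277024
V = π·2.5² × L = 19.634954 × 926.277024 = 18187.406845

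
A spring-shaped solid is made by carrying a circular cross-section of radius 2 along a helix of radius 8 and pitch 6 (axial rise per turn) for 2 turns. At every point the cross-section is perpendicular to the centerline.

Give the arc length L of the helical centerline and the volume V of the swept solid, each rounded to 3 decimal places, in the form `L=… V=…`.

L=101.245 V=1272.278

2πR = 2π·8 = 50.265482
per-turn = √(50.265482² + 6²) = √(2526.6187 + 36) = √2562.6187 = 50.622315
L = 2 × 50.622315 = 101.244629
V = π·2² × L = 12.566371 × 101.244629 = 1272.277531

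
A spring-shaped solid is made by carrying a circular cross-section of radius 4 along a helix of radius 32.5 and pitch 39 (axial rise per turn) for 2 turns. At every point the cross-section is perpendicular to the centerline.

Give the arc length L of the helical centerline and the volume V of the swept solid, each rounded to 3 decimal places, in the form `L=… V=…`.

2πR = 2π·32.5 = 204.203522
per-turn = √(204.203522² + 39²) = √(41699.0786 + 1521) = √43220.0786 = 207.894393
L = 2 × 207.894393 = 415.788786
V = π·4² × L = 50.265482 × 415.788786 = 20899.823918

L=415.789 V=20899.824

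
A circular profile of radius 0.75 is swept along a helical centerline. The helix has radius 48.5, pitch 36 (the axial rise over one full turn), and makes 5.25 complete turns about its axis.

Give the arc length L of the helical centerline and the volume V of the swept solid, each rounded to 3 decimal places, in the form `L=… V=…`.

L=1610.981 V=2846.839

2πR = 2π·48.5 = 304.734487
per-turn = √(304.734487² + 36²) = √(92863.1078 + 1296) = √94159.1078 = 306.853561
L = 5.25 × 306.853561 = 1610.981194
V = π·0.75² × L = 1.767146 × 1610.981194 = 2846.838761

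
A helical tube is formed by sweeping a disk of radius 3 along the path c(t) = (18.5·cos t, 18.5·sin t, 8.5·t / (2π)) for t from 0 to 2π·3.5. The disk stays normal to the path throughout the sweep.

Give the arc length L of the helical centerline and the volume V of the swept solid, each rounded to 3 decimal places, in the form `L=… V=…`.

L=407.923 V=11533.738

2πR = 2π·18.5 = 116.238928
per-turn = √(116.238928² + 8.5²) = √(13511.4884 + 72.25) = √13583.7384 = 116.549296
L = 3.5 × 116.549296 = 407.922536
V = π·3² × L = 28.274334 × 407.922536 = 11533.737992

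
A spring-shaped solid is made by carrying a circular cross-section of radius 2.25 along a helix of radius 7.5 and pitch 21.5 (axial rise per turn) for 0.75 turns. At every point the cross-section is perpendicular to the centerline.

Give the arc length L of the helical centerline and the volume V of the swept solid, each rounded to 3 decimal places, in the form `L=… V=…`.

L=38.848 V=617.845

2πR = 2π·7.5 = 47.123890
per-turn = √(47.123890² + 21.5²) = √(2220.6610 + 462.25) = √2682.9110 = 51.796824
L = 0.75 × 51.796824 = 38.847618
V = π·2.25² × L = 15.904313 × 38.847618 = 617.844670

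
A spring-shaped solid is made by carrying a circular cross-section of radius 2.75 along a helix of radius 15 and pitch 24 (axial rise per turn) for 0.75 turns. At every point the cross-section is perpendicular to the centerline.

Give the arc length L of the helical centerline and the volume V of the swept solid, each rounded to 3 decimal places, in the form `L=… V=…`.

2πR = 2π·15 = 94.247780
per-turn = √(94.247780² + 24²) = √(8882.6440 + 576) = √9458.6440 = 97.255560
L = 0.75 × 97.255560 = 72.941670
V = π·2.75² × L = 23.758294 × 72.941670 = 1732.969674

L=72.942 V=1732.970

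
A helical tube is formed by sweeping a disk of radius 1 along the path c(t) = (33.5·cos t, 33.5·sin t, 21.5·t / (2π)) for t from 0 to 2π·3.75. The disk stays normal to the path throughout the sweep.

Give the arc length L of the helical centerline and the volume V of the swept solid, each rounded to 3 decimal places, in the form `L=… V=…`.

L=793.432 V=2492.641

2πR = 2π·33.5 = 210.486708
per-turn = √(210.486708² + 21.5²) = √(44304.6542 + 462.25) = √44766.9042 = 211.581909
L = 3.75 × 211.581909 = 793.432158
V = π·1² × L = 3.141593 × 793.432158 = 2492.640639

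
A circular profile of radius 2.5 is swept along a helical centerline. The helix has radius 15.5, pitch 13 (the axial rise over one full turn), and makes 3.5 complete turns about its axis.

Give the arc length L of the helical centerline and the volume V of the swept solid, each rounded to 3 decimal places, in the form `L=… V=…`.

2πR = 2π·15.5 = 97.389372
per-turn = √(97.389372² + 13²) = √(9484.6898 + 169) = √9653.6898 = 98.253192
L = 3.5 × 98.253192 = 343.886174
V = π·2.5² × L = 19.634954 × 343.886174 = 6752.189230

L=343.886 V=6752.189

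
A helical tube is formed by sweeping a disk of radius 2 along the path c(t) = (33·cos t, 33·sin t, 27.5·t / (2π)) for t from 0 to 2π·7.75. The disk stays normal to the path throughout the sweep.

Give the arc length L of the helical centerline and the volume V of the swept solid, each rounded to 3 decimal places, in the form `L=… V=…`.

L=1620.996 V=20370.041

2πR = 2π·33 = 207.345115
per-turn = √(207.345115² + 27.5²) = √(42991.9968 + 756.25) = √43748.2468 = 209.160816
L = 7.75 × 209.160816 = 1620.996321
V = π·2² × L = 12.566371 × 1620.996321 = 20370.040530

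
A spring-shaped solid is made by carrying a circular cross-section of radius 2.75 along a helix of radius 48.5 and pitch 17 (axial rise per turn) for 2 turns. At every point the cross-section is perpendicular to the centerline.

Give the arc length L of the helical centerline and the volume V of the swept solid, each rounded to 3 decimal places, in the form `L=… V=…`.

2πR = 2π·48.5 = 304.734487
per-turn = √(304.734487² + 17²) = √(92863.1078 + 289) = √93152.1078 = 305.208302
L = 2 × 305.208302 = 610.416605
V = π·2.75² × L = 23.758294 × 610.416605 = 14502.457426

L=610.417 V=14502.457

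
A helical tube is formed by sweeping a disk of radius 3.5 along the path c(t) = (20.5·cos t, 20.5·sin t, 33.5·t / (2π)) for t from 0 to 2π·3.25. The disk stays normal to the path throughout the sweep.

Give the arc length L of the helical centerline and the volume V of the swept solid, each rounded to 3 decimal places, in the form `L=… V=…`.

2πR = 2π·20.5 = 128.805299
per-turn = √(128.805299² + 33.5²) = √(16590.8050 + 1122.25) = √17713.0550 = 133.090402
L = 3.25 × 133.090402 = 432.543805
V = π·3.5² × L = 38.484510 × 432.543805 = 16646.236400

L=432.544 V=16646.236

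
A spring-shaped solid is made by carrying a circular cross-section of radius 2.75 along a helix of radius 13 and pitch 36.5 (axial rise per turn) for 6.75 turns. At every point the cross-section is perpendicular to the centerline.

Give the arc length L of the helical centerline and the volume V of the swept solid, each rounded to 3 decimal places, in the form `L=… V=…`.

L=603.893 V=14347.471

2πR = 2π·13 = 81.681409
per-turn = √(81.681409² + 36.5²) = √(6671.8526 + 1332.25) = √8004.1026 = 89.465650
L = 6.75 × 89.465650 = 603.893139
V = π·2.75² × L = 23.758294 × 603.893139 = 14347.471013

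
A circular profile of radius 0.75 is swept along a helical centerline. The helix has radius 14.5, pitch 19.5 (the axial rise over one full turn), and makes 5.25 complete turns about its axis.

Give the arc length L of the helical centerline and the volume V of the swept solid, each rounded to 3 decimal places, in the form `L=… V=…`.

2πR = 2π·14.5 = 91.106187
per-turn = √(91.106187² + 19.5²) = √(8300.3373 + 380.25) = √8680.5873 = 93.169669
L = 5.25 × 93.169669 = 489.140764
V = π·0.75² × L = 1.767146 × 489.140764 = 864.383081

L=489.141 V=864.383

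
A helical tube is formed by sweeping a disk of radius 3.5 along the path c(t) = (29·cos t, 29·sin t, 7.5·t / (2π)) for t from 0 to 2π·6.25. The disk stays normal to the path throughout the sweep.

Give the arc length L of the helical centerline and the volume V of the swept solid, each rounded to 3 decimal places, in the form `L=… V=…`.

2πR = 2π·29 = 182.212374
per-turn = √(182.212374² + 7.5²) = √(33201.3492 + 56.25) = √33257.5992 = 182.366661
L = 6.25 × 182.366661 = 1139.791634
V = π·3.5² × L = 38.484510 × 1139.791634 = 43864.322544

L=1139.792 V=43864.323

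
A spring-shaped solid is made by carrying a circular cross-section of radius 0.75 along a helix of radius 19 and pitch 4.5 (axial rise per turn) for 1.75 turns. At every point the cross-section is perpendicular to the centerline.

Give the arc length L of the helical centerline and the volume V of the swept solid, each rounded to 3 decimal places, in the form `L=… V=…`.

L=209.064 V=369.447

2πR = 2π·19 = 119.380521
per-turn = √(119.380521² + 4.5²) = √(14251.7088 + 20.25) = √14271.9588 = 119.465304
L = 1.75 × 119.465304 = 209.064281
V = π·0.75² × L = 1.767146 × 209.064281 = 369.447081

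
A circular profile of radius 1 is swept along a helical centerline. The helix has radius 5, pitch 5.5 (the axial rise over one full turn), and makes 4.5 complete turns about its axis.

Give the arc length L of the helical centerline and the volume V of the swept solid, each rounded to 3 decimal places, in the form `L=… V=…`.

L=143.522 V=450.887

2πR = 2π·5 = 31.415927
per-turn = √(31.415927² + 5.5²) = √(986.9604 + 30.25) = √1017.2104 = 31.893737
L = 4.5 × 31.893737 = 143.521815
V = π·1² × L = 3.141593 × 143.521815 = 450.887080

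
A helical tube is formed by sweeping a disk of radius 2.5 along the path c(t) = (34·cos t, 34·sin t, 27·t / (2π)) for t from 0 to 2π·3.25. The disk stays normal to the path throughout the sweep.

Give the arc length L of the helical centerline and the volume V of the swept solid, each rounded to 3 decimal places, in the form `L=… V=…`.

L=699.815 V=13740.841

2πR = 2π·34 = 213.628300
per-turn = √(213.628300² + 27²) = √(45637.0508 + 729) = √46366.0508 = 215.327775
L = 3.25 × 215.327775 = 699.815269
V = π·2.5² × L = 19.634954 × 699.815269 = 13740.840679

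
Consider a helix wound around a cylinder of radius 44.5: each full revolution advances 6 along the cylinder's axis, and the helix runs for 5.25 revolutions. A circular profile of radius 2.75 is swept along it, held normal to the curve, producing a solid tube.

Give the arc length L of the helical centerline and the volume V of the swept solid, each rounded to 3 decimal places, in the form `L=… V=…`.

L=1468.247 V=34883.047

2πR = 2π·44.5 = 279.601746
per-turn = √(279.601746² + 6²) = √(78177.1365 + 36) = √78213.1365 = 279.666116
L = 5.25 × 279.666116 = 1468.247109
V = π·2.75² × L = 23.758294 × 1468.247109 = 34883.047135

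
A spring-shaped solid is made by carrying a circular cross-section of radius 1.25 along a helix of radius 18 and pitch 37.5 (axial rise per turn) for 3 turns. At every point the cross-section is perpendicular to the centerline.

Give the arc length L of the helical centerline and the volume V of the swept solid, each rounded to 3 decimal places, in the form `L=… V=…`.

2πR = 2π·18 = 113.097336
per-turn = √(113.097336² + 37.5²) = √(12791.0073 + 1406.25) = √14197.2573 = 119.152244
L = 3 × 119.152244 = 357.456733
V = π·1.25² × L = 4.908739 × 357.456733 = 1754.661633

L=357.457 V=1754.662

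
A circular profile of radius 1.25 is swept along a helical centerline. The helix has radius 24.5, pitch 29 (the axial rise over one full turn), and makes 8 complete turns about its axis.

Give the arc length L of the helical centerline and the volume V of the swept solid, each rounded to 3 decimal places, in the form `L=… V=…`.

L=1253.167 V=6151.468

2πR = 2π·24.5 = 153.938040
per-turn = √(153.938040² + 29²) = √(23696.9202 + 841) = √24537.9202 = 156.645843
L = 8 × 156.645843 = 1253.166745
V = π·1.25² × L = 4.908739 × 1253.166745 = 6151.467875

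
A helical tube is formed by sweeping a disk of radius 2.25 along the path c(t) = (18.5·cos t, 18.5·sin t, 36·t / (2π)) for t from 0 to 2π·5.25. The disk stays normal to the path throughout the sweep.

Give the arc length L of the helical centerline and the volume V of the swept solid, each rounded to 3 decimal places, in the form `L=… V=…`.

L=638.852 V=10160.496

2πR = 2π·18.5 = 116.238928
per-turn = √(116.238928² + 36²) = √(13511.4884 + 1296) = √14807.4884 = 121.686024
L = 5.25 × 121.686024 = 638.851626
V = π·2.25² × L = 15.904313 × 638.851626 = 10160.496094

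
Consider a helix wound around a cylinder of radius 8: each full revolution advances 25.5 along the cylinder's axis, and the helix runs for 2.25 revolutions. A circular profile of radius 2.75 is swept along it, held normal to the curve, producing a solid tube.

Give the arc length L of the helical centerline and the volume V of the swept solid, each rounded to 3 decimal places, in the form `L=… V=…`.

2πR = 2π·8 = 50.265482
per-turn = √(50.265482² + 25.5²) = √(2526.6187 + 650.25) = √3176.8687 = 56.363718
L = 2.25 × 56.363718 = 126.818366
V = π·2.75² × L = 23.758294 × 126.818366 = 3012.988078

L=126.818 V=3012.988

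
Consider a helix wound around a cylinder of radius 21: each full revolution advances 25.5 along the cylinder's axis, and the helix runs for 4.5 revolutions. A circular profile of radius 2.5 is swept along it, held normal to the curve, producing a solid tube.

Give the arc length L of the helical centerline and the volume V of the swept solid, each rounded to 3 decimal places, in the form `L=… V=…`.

2πR = 2π·21 = 131.946891
per-turn = √(131.946891² + 25.5²) = √(17409.9822 + 650.25) = √18060.2322 = 134.388363
L = 4.5 × 134.388363 = 604.747634
V = π·2.5² × L = 19.634954 × 604.747634 = 11874.192034

L=604.748 V=11874.192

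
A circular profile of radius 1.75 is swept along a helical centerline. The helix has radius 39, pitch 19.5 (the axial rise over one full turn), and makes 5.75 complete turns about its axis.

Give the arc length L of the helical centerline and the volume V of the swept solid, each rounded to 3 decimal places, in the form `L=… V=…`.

2πR = 2π·39 = 245.044227
per-turn = √(245.044227² + 19.5²) = √(60046.6732 + 380.25) = √60426.9232 = 245.818883
L = 5.75 × 245.818883 = 1413.458577
V = π·1.75² × L = 9.621128 × 1413.458577 = 13599.065183

L=1413.459 V=13599.065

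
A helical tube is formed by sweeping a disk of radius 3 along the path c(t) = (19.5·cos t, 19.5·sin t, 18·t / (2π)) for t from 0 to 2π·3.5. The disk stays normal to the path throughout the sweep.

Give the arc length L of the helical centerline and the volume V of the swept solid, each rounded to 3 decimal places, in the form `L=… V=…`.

2πR = 2π·19.5 = 122.522113
per-turn = √(122.522113² + 18²) = √(15011.6683 + 324) = √15335.6683 = 123.837265
L = 3.5 × 123.837265 = 433.430429
V = π·3² × L = 28.274334 × 433.430429 = 12254.956658

L=433.430 V=12254.957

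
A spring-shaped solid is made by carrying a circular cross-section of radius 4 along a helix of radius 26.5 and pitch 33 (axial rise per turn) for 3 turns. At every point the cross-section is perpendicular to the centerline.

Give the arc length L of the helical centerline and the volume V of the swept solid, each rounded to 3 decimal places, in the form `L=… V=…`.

L=509.229 V=25596.656

2πR = 2π·26.5 = 166.504411
per-turn = √(166.504411² + 33²) = √(27723.7188 + 1089) = √28812.7188 = 169.743096
L = 3 × 169.743096 = 509.229289
V = π·4² × L = 50.265482 × 509.229289 = 25596.655897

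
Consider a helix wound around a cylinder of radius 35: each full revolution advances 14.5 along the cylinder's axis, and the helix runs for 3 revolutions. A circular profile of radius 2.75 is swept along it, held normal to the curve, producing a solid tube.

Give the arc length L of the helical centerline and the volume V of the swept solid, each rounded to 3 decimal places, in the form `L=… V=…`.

2πR = 2π·35 = 219.911486
per-turn = √(219.911486² + 14.5²) = √(48361.0616 + 210.25) = √48571.3116 = 220.389001
L = 3 × 220.389001 = 661.167002
V = π·2.75² × L = 23.758294 × 661.167002 = 15708.200301

L=661.167 V=15708.200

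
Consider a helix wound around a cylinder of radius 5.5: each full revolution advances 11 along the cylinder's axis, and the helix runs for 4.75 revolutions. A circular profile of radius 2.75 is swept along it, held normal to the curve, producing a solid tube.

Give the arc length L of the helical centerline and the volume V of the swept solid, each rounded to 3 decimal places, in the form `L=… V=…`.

L=172.263 V=4092.686

2πR = 2π·5.5 = 34.557519
per-turn = √(34.557519² + 11²) = √(1194.2221 + 121) = √1315.2221 = 36.265991
L = 4.75 × 36.265991 = 172.263459
V = π·2.75² × L = 23.758294 × 172.263459 = 4092.685985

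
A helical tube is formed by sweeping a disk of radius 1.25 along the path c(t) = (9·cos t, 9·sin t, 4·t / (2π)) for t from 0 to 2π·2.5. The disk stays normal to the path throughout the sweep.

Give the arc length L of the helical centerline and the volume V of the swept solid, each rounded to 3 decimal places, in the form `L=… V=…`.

L=141.725 V=695.691

2πR = 2π·9 = 56.548668
per-turn = √(56.548668² + 4²) = √(3197.7518 + 16) = √3213.7518 = 56.689962
L = 2.5 × 56.689962 = 141.724906
V = π·1.25² × L = 4.908739 × 141.724906 = 695.690504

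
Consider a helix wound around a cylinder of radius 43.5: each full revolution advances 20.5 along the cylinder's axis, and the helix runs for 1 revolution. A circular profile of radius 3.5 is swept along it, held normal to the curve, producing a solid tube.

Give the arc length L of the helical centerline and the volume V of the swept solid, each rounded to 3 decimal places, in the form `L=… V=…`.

2πR = 2π·43.5 = 273.318561
per-turn = √(273.318561² + 20.5²) = √(74703.0357 + 420.25) = √75123.2857 = 274.086274
L = 1 × 274.086274 = 274.086274
V = π·3.5² × L = 38.484510 × 274.086274 = 10548.075963

L=274.086 V=10548.076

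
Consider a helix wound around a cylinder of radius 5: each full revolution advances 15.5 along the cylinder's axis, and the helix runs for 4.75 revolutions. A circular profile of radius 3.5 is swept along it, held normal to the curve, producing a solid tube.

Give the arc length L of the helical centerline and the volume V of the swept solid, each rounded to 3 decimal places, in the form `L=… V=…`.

2πR = 2π·5 = 31.415927
per-turn = √(31.415927² + 15.5²) = √(986.9604 + 240.25) = √1227.2104 = 35.031563
L = 4.75 × 35.031563 = 166.399927
V = π·3.5² × L = 38.484510 × 166.399927 = 6403.819638

L=166.400 V=6403.820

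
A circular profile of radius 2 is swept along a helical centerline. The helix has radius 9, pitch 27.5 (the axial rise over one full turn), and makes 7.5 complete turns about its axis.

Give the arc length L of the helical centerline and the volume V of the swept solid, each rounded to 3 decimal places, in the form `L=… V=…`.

L=471.606 V=5926.381

2πR = 2π·9 = 56.548668
per-turn = √(56.548668² + 27.5²) = √(3197.7518 + 756.25) = √3954.0018 = 62.880854
L = 7.5 × 62.880854 = 471.606407
V = π·2² × L = 12.566371 × 471.606407 = 5926.380889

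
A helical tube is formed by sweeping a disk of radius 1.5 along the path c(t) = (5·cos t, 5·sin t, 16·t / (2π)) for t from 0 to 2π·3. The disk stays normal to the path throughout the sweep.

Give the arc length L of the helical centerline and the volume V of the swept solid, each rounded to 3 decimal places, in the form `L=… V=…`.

L=105.767 V=747.622

2πR = 2π·5 = 31.415927
per-turn = √(31.415927² + 16²) = √(986.9604 + 256) = √1242.9604 = 35.255644
L = 3 × 35.255644 = 105.766932
V = π·1.5² × L = 7.068583 × 105.766932 = 747.622389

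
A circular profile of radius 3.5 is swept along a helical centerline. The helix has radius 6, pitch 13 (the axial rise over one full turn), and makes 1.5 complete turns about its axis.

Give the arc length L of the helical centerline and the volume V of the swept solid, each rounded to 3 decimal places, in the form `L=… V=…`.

L=59.816 V=2302.005

2πR = 2π·6 = 37.699112
per-turn = √(37.699112² + 13²) = √(1421.2230 + 169) = √1590.2230 = 39.877601
L = 1.5 × 39.877601 = 59.816401
V = π·3.5² × L = 38.484510 × 59.816401 = 2302.004882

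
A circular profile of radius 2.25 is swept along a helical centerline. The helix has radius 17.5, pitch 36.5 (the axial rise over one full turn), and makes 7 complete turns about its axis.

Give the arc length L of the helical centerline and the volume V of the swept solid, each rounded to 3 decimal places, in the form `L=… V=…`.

2πR = 2π·17.5 = 109.955743
per-turn = √(109.955743² + 36.5²) = √(12090.2654 + 1332.25) = √13422.5154 = 115.855580
L = 7 × 115.855580 = 810.989059
V = π·2.25² × L = 15.904313 × 810.989059 = 12898.223682

L=810.989 V=12898.224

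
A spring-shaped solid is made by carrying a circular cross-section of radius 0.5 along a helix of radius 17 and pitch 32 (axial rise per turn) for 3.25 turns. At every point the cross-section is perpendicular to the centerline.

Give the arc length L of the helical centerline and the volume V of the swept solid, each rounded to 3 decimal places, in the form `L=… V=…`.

L=362.390 V=284.620

2πR = 2π·17 = 106.814150
per-turn = √(106.814150² + 32²) = √(11409.2627 + 1024) = √12433.2627 = 111.504541
L = 3.25 × 111.504541 = 362.389759
V = π·0.5² × L = 0.785398 × 362.389759 = 284.620251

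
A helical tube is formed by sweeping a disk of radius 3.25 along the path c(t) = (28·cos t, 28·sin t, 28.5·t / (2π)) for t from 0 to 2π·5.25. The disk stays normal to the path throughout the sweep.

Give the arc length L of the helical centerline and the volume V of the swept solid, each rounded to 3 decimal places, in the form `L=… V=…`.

2πR = 2π·28 = 175.929189
per-turn = √(175.929189² + 28.5²) = √(30951.0794 + 812.25) = √31763.3294 = 178.222696
L = 5.25 × 178.222696 = 935.669154
V = π·3.25² × L = 33.183072 × 935.669154 = 31048.377299

L=935.669 V=31048.377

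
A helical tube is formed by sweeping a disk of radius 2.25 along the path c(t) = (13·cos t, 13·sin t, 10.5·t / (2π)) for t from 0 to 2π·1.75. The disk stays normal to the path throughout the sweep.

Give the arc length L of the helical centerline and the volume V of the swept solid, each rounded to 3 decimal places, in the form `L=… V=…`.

L=144.119 V=2292.108

2πR = 2π·13 = 81.681409
per-turn = √(81.681409² + 10.5²) = √(6671.8526 + 110.25) = √6782.1026 = 82.353522
L = 1.75 × 82.353522 = 144.118663
V = π·2.25² × L = 15.904313 × 144.118663 = 2292.108304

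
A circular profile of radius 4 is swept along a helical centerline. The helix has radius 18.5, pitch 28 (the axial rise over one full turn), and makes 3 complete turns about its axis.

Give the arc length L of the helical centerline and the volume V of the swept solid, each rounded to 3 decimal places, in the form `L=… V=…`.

L=358.691 V=18029.788

2πR = 2π·18.5 = 116.238928
per-turn = √(116.238928² + 28²) = √(13511.4884 + 784) = √14295.4884 = 119.563742
L = 3 × 119.563742 = 358.691226
V = π·4² × L = 50.265482 × 358.691226 = 18029.787543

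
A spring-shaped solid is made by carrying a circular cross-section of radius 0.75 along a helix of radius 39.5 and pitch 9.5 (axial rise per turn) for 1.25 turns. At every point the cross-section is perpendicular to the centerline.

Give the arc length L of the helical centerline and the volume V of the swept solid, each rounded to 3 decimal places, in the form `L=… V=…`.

L=310.459 V=548.627

2πR = 2π·39.5 = 248.185820
per-turn = √(248.185820² + 9.5²) = √(61596.2011 + 90.25) = √61686.4511 = 248.367572
L = 1.25 × 248.367572 = 310.459466
V = π·0.75² × L = 1.767146 × 310.459466 = 548.627162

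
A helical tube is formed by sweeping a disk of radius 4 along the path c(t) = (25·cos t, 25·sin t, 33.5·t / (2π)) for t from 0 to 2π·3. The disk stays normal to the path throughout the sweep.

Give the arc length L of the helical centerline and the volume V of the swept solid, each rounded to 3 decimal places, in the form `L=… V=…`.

L=481.836 V=24219.741

2πR = 2π·25 = 157.079633
per-turn = √(157.079633² + 33.5²) = √(24674.0110 + 1122.25) = √25796.2610 = 160.612145
L = 3 × 160.612145 = 481.836434
V = π·4² × L = 50.265482 × 481.836434 = 24219.740815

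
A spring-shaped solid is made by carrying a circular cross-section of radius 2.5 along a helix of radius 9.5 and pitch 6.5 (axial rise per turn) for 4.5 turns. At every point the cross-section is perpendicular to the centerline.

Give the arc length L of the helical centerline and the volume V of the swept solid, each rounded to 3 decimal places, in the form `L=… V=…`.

L=270.194 V=5305.248

2πR = 2π·9.5 = 59.690260
per-turn = √(59.690260² + 6.5²) = √(3562.9272 + 42.25) = √3605.1772 = 60.043128
L = 4.5 × 60.043128 = 270.194075
V = π·2.5² × L = 19.634954 × 270.194075 = 5305.248253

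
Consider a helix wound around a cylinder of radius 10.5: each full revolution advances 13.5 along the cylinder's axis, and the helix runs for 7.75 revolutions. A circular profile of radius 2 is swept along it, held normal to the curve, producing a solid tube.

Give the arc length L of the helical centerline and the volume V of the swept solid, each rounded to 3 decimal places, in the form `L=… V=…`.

2πR = 2π·10.5 = 65.973446
per-turn = √(65.973446² + 13.5²) = √(4352.4955 + 182.25) = √4534.7455 = 67.340519
L = 7.75 × 67.340519 = 521.889025
V = π·2² × L = 12.566371 × 521.889025 = 6558.250903

L=521.889 V=6558.251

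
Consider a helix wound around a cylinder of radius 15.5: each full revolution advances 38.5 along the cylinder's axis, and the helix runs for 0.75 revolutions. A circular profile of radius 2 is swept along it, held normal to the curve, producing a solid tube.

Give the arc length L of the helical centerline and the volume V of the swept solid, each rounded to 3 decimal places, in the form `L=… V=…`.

2πR = 2π·15.5 = 97.389372
per-turn = √(97.389372² + 38.5²) = √(9484.6898 + 1482.25) = √10966.9398 = 104.723158
L = 0.75 × 104.723158 = 78.542369
V = π·2² × L = 12.566371 × 78.542369 = 986.992512

L=78.542 V=986.993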